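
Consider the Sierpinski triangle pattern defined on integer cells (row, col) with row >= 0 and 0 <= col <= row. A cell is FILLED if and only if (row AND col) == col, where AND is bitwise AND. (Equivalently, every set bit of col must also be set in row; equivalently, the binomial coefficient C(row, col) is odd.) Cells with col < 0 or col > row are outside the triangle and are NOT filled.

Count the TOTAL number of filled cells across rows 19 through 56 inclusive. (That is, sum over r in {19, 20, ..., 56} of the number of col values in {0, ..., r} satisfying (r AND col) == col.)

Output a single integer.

r19=10011 pc3: +8 =8
r20=10100 pc2: +4 =12
r21=10101 pc3: +8 =20
r22=10110 pc3: +8 =28
r23=10111 pc4: +16 =44
r24=11000 pc2: +4 =48
r25=11001 pc3: +8 =56
r26=11010 pc3: +8 =64
r27=11011 pc4: +16 =80
r28=11100 pc3: +8 =88
r29=11101 pc4: +16 =104
r30=11110 pc4: +16 =120
r31=11111 pc5: +32 =152
r32=100000 pc1: +2 =154
r33=100001 pc2: +4 =158
r34=100010 pc2: +4 =162
r35=100011 pc3: +8 =170
r36=100100 pc2: +4 =174
r37=100101 pc3: +8 =182
r38=100110 pc3: +8 =190
r39=100111 pc4: +16 =206
r40=101000 pc2: +4 =210
r41=101001 pc3: +8 =218
r42=101010 pc3: +8 =226
r43=101011 pc4: +16 =242
r44=101100 pc3: +8 =250
r45=101101 pc4: +16 =266
r46=101110 pc4: +16 =282
r47=101111 pc5: +32 =314
r48=110000 pc2: +4 =318
r49=110001 pc3: +8 =326
r50=110010 pc3: +8 =334
r51=110011 pc4: +16 =350
r52=110100 pc3: +8 =358
r53=110101 pc4: +16 =374
r54=110110 pc4: +16 =390
r55=110111 pc5: +32 =422
r56=111000 pc3: +8 =430

Answer: 430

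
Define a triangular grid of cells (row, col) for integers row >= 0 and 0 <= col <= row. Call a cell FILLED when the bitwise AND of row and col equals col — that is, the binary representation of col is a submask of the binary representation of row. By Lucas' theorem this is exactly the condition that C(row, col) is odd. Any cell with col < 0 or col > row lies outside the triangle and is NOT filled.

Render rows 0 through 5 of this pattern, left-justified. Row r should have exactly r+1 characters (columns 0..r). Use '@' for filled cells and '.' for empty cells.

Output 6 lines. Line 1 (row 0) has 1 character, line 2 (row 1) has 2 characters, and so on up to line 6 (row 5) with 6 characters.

Answer: @
@@
@.@
@@@@
@...@
@@..@@

Derivation:
r0=0: @
r1=1: @@
r2=10: @.@
r3=11: @@@@
r4=100: @...@
r5=101: @@..@@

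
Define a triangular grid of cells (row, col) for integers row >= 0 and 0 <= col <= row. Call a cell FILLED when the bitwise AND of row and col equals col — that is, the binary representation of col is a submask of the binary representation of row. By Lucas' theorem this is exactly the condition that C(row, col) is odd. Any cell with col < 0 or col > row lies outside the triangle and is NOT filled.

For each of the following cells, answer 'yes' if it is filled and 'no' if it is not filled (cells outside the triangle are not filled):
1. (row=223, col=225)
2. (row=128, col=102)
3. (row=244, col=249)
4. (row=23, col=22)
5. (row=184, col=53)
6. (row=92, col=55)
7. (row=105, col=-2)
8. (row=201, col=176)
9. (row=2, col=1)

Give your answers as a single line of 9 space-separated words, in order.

Answer: no no no yes no no no no no

Derivation:
(223,225): col outside [0, 223] -> not filled
(128,102): row=0b10000000, col=0b1100110, row AND col = 0b0 = 0; 0 != 102 -> empty
(244,249): col outside [0, 244] -> not filled
(23,22): row=0b10111, col=0b10110, row AND col = 0b10110 = 22; 22 == 22 -> filled
(184,53): row=0b10111000, col=0b110101, row AND col = 0b110000 = 48; 48 != 53 -> empty
(92,55): row=0b1011100, col=0b110111, row AND col = 0b10100 = 20; 20 != 55 -> empty
(105,-2): col outside [0, 105] -> not filled
(201,176): row=0b11001001, col=0b10110000, row AND col = 0b10000000 = 128; 128 != 176 -> empty
(2,1): row=0b10, col=0b1, row AND col = 0b0 = 0; 0 != 1 -> empty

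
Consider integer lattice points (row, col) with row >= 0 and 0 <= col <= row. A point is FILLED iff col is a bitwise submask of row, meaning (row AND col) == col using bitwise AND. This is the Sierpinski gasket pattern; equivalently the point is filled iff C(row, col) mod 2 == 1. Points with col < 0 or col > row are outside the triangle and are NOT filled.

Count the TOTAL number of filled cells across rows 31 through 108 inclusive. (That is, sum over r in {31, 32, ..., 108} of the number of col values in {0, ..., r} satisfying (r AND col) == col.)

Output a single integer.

Answer: 1200

Derivation:
r31=11111 pc5: +32 =32
r32=100000 pc1: +2 =34
r33=100001 pc2: +4 =38
r34=100010 pc2: +4 =42
r35=100011 pc3: +8 =50
r36=100100 pc2: +4 =54
r37=100101 pc3: +8 =62
r38=100110 pc3: +8 =70
r39=100111 pc4: +16 =86
r40=101000 pc2: +4 =90
r41=101001 pc3: +8 =98
r42=101010 pc3: +8 =106
r43=101011 pc4: +16 =122
r44=101100 pc3: +8 =130
r45=101101 pc4: +16 =146
r46=101110 pc4: +16 =162
r47=101111 pc5: +32 =194
r48=110000 pc2: +4 =198
r49=110001 pc3: +8 =206
r50=110010 pc3: +8 =214
r51=110011 pc4: +16 =230
r52=110100 pc3: +8 =238
r53=110101 pc4: +16 =254
r54=110110 pc4: +16 =270
r55=110111 pc5: +32 =302
r56=111000 pc3: +8 =310
r57=111001 pc4: +16 =326
r58=111010 pc4: +16 =342
r59=111011 pc5: +32 =374
r60=111100 pc4: +16 =390
r61=111101 pc5: +32 =422
r62=111110 pc5: +32 =454
r63=111111 pc6: +64 =518
r64=1000000 pc1: +2 =520
r65=1000001 pc2: +4 =524
r66=1000010 pc2: +4 =528
r67=1000011 pc3: +8 =536
r68=1000100 pc2: +4 =540
r69=1000101 pc3: +8 =548
r70=1000110 pc3: +8 =556
r71=1000111 pc4: +16 =572
r72=1001000 pc2: +4 =576
r73=1001001 pc3: +8 =584
r74=1001010 pc3: +8 =592
r75=1001011 pc4: +16 =608
r76=1001100 pc3: +8 =616
r77=1001101 pc4: +16 =632
r78=1001110 pc4: +16 =648
r79=1001111 pc5: +32 =680
r80=1010000 pc2: +4 =684
r81=1010001 pc3: +8 =692
r82=1010010 pc3: +8 =700
r83=1010011 pc4: +16 =716
r84=1010100 pc3: +8 =724
r85=1010101 pc4: +16 =740
r86=1010110 pc4: +16 =756
r87=1010111 pc5: +32 =788
r88=1011000 pc3: +8 =796
r89=1011001 pc4: +16 =812
r90=1011010 pc4: +16 =828
r91=1011011 pc5: +32 =860
r92=1011100 pc4: +16 =876
r93=1011101 pc5: +32 =908
r94=1011110 pc5: +32 =940
r95=1011111 pc6: +64 =1004
r96=1100000 pc2: +4 =1008
r97=1100001 pc3: +8 =1016
r98=1100010 pc3: +8 =1024
r99=1100011 pc4: +16 =1040
r100=1100100 pc3: +8 =1048
r101=1100101 pc4: +16 =1064
r102=1100110 pc4: +16 =1080
r103=1100111 pc5: +32 =1112
r104=1101000 pc3: +8 =1120
r105=1101001 pc4: +16 =1136
r106=1101010 pc4: +16 =1152
r107=1101011 pc5: +32 =1184
r108=1101100 pc4: +16 =1200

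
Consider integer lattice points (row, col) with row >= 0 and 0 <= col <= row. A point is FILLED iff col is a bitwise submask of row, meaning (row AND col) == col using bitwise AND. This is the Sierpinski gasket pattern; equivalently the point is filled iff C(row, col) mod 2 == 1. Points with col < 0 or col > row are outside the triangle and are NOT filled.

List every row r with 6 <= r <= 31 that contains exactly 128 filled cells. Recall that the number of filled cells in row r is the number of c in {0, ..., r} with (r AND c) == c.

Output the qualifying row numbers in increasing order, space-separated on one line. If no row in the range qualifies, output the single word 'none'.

Answer: none

Derivation:
Row r has 2^popcount(r) filled cells, so we need popcount(r) = log2(128) = 7.
Scan r = 6..31 and keep those with exactly 7 one-bits:
r=6=110 popcount=2 -> skip
r=7=111 popcount=3 -> skip
r=8=1000 popcount=1 -> skip
r=9=1001 popcount=2 -> skip
r=10=1010 popcount=2 -> skip
r=11=1011 popcount=3 -> skip
r=12=1100 popcount=2 -> skip
r=13=1101 popcount=3 -> skip
r=14=1110 popcount=3 -> skip
r=15=1111 popcount=4 -> skip
r=16=10000 popcount=1 -> skip
r=17=10001 popcount=2 -> skip
r=18=10010 popcount=2 -> skip
r=19=10011 popcount=3 -> skip
r=20=10100 popcount=2 -> skip
r=21=10101 popcount=3 -> skip
r=22=10110 popcount=3 -> skip
r=23=10111 popcount=4 -> skip
r=24=11000 popcount=2 -> skip
r=25=11001 popcount=3 -> skip
r=26=11010 popcount=3 -> skip
r=27=11011 popcount=4 -> skip
r=28=11100 popcount=3 -> skip
r=29=11101 popcount=4 -> skip
r=30=11110 popcount=4 -> skip
r=31=11111 popcount=5 -> skip
Kept rows: none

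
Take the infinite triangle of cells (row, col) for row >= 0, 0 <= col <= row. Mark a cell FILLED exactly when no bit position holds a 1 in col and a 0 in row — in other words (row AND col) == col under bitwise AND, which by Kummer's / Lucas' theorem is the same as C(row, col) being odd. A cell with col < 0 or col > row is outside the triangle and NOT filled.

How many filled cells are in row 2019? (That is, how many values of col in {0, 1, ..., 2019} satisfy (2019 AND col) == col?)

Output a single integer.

Answer: 256

Derivation:
2019 in binary = 11111100011
popcount(2019) = number of 1-bits in 11111100011 = 8
A col c satisfies (2019 AND c) == c iff every set bit of c is also set in 2019; each of the 8 set bits of 2019 can independently be on or off in c.
count = 2^8 = 256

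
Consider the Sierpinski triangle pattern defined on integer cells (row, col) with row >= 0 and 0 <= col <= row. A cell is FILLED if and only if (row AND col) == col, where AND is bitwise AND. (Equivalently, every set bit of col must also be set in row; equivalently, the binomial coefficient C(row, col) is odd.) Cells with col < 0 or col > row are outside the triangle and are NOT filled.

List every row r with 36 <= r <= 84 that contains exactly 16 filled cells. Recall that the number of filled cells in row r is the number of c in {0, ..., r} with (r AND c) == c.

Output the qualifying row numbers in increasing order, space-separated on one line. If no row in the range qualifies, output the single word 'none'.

Row r has 2^popcount(r) filled cells, so we need popcount(r) = log2(16) = 4.
Scan r = 36..84 and keep those with exactly 4 one-bits:
r=36=100100 popcount=2 -> skip
r=37=100101 popcount=3 -> skip
r=38=100110 popcount=3 -> skip
r=39=100111 popcount=4 -> KEEP
r=40=101000 popcount=2 -> skip
r=41=101001 popcount=3 -> skip
r=42=101010 popcount=3 -> skip
r=43=101011 popcount=4 -> KEEP
r=44=101100 popcount=3 -> skip
r=45=101101 popcount=4 -> KEEP
r=46=101110 popcount=4 -> KEEP
r=47=101111 popcount=5 -> skip
r=48=110000 popcount=2 -> skip
r=49=110001 popcount=3 -> skip
r=50=110010 popcount=3 -> skip
r=51=110011 popcount=4 -> KEEP
r=52=110100 popcount=3 -> skip
r=53=110101 popcount=4 -> KEEP
r=54=110110 popcount=4 -> KEEP
r=55=110111 popcount=5 -> skip
r=56=111000 popcount=3 -> skip
r=57=111001 popcount=4 -> KEEP
r=58=111010 popcount=4 -> KEEP
r=59=111011 popcount=5 -> skip
r=60=111100 popcount=4 -> KEEP
r=61=111101 popcount=5 -> skip
r=62=111110 popcount=5 -> skip
r=63=111111 popcount=6 -> skip
r=64=1000000 popcount=1 -> skip
r=65=1000001 popcount=2 -> skip
r=66=1000010 popcount=2 -> skip
r=67=1000011 popcount=3 -> skip
r=68=1000100 popcount=2 -> skip
r=69=1000101 popcount=3 -> skip
r=70=1000110 popcount=3 -> skip
r=71=1000111 popcount=4 -> KEEP
r=72=1001000 popcount=2 -> skip
r=73=1001001 popcount=3 -> skip
r=74=1001010 popcount=3 -> skip
r=75=1001011 popcount=4 -> KEEP
r=76=1001100 popcount=3 -> skip
r=77=1001101 popcount=4 -> KEEP
r=78=1001110 popcount=4 -> KEEP
r=79=1001111 popcount=5 -> skip
r=80=1010000 popcount=2 -> skip
r=81=1010001 popcount=3 -> skip
r=82=1010010 popcount=3 -> skip
r=83=1010011 popcount=4 -> KEEP
r=84=1010100 popcount=3 -> skip
Kept rows: 39 43 45 46 51 53 54 57 58 60 71 75 77 78 83

Answer: 39 43 45 46 51 53 54 57 58 60 71 75 77 78 83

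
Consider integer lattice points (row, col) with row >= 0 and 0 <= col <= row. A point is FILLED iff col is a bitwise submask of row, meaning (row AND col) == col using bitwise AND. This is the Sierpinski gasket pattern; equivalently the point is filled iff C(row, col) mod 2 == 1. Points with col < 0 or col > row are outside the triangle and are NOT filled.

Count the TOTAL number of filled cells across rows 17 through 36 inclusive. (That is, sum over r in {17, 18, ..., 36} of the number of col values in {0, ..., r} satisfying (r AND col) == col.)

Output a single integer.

r17=10001 pc2: +4 =4
r18=10010 pc2: +4 =8
r19=10011 pc3: +8 =16
r20=10100 pc2: +4 =20
r21=10101 pc3: +8 =28
r22=10110 pc3: +8 =36
r23=10111 pc4: +16 =52
r24=11000 pc2: +4 =56
r25=11001 pc3: +8 =64
r26=11010 pc3: +8 =72
r27=11011 pc4: +16 =88
r28=11100 pc3: +8 =96
r29=11101 pc4: +16 =112
r30=11110 pc4: +16 =128
r31=11111 pc5: +32 =160
r32=100000 pc1: +2 =162
r33=100001 pc2: +4 =166
r34=100010 pc2: +4 =170
r35=100011 pc3: +8 =178
r36=100100 pc2: +4 =182

Answer: 182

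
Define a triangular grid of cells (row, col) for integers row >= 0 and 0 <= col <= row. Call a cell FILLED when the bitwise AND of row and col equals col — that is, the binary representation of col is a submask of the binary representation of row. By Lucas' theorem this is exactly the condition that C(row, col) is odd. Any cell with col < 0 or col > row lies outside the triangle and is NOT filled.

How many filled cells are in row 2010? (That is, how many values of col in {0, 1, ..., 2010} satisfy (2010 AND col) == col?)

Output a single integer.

2010 in binary = 11111011010
popcount(2010) = number of 1-bits in 11111011010 = 8
A col c satisfies (2010 AND c) == c iff every set bit of c is also set in 2010; each of the 8 set bits of 2010 can independently be on or off in c.
count = 2^8 = 256

Answer: 256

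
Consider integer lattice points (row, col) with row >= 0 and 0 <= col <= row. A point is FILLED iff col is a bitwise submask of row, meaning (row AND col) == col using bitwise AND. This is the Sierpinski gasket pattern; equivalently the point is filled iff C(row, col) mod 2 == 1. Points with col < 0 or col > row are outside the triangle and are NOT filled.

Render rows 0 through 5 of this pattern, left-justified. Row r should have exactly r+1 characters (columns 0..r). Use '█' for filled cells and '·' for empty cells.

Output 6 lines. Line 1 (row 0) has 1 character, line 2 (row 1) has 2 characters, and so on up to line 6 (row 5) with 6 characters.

Answer: █
██
█·█
████
█···█
██··██

Derivation:
r0=0: █
r1=1: ██
r2=10: █·█
r3=11: ████
r4=100: █···█
r5=101: ██··██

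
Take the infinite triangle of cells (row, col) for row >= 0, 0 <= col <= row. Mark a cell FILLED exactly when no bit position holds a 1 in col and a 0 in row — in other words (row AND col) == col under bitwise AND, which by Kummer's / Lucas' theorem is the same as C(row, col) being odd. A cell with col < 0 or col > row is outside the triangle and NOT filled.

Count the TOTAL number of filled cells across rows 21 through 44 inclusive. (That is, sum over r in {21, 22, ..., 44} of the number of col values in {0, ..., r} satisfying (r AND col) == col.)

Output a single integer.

Answer: 238

Derivation:
r21=10101 pc3: +8 =8
r22=10110 pc3: +8 =16
r23=10111 pc4: +16 =32
r24=11000 pc2: +4 =36
r25=11001 pc3: +8 =44
r26=11010 pc3: +8 =52
r27=11011 pc4: +16 =68
r28=11100 pc3: +8 =76
r29=11101 pc4: +16 =92
r30=11110 pc4: +16 =108
r31=11111 pc5: +32 =140
r32=100000 pc1: +2 =142
r33=100001 pc2: +4 =146
r34=100010 pc2: +4 =150
r35=100011 pc3: +8 =158
r36=100100 pc2: +4 =162
r37=100101 pc3: +8 =170
r38=100110 pc3: +8 =178
r39=100111 pc4: +16 =194
r40=101000 pc2: +4 =198
r41=101001 pc3: +8 =206
r42=101010 pc3: +8 =214
r43=101011 pc4: +16 =230
r44=101100 pc3: +8 =238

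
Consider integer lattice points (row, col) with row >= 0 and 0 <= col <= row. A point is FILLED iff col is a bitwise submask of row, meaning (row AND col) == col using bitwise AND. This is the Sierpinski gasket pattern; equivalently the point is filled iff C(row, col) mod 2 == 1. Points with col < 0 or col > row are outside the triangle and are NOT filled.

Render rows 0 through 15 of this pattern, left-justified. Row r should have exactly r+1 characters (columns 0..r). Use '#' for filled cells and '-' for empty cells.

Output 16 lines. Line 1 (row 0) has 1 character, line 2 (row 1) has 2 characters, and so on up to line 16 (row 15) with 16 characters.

Answer: #
##
#-#
####
#---#
##--##
#-#-#-#
########
#-------#
##------##
#-#-----#-#
####----####
#---#---#---#
##--##--##--##
#-#-#-#-#-#-#-#
################

Derivation:
r0=0: #
r1=1: ##
r2=10: #-#
r3=11: ####
r4=100: #---#
r5=101: ##--##
r6=110: #-#-#-#
r7=111: ########
r8=1000: #-------#
r9=1001: ##------##
r10=1010: #-#-----#-#
r11=1011: ####----####
r12=1100: #---#---#---#
r13=1101: ##--##--##--##
r14=1110: #-#-#-#-#-#-#-#
r15=1111: ################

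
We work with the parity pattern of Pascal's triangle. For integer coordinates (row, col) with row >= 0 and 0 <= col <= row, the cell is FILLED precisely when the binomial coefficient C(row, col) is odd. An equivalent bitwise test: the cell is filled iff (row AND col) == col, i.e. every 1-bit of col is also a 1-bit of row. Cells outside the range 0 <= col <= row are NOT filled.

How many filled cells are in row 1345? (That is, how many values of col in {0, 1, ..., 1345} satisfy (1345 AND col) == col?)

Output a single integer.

Answer: 16

Derivation:
1345 in binary = 10101000001
popcount(1345) = number of 1-bits in 10101000001 = 4
A col c satisfies (1345 AND c) == c iff every set bit of c is also set in 1345; each of the 4 set bits of 1345 can independently be on or off in c.
count = 2^4 = 16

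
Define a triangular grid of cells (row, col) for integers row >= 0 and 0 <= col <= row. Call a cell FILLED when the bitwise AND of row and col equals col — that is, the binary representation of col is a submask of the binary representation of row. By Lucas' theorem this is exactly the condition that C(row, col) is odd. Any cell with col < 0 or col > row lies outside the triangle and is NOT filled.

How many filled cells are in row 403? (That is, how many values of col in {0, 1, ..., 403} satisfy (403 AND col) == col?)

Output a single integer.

403 in binary = 110010011
popcount(403) = number of 1-bits in 110010011 = 5
A col c satisfies (403 AND c) == c iff every set bit of c is also set in 403; each of the 5 set bits of 403 can independently be on or off in c.
count = 2^5 = 32

Answer: 32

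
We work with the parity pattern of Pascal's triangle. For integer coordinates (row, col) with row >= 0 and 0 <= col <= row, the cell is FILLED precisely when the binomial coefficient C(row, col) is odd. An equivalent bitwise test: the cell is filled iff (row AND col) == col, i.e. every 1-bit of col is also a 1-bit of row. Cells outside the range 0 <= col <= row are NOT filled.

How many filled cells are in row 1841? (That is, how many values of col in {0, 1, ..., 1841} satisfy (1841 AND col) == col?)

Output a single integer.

1841 in binary = 11100110001
popcount(1841) = number of 1-bits in 11100110001 = 6
A col c satisfies (1841 AND c) == c iff every set bit of c is also set in 1841; each of the 6 set bits of 1841 can independently be on or off in c.
count = 2^6 = 64

Answer: 64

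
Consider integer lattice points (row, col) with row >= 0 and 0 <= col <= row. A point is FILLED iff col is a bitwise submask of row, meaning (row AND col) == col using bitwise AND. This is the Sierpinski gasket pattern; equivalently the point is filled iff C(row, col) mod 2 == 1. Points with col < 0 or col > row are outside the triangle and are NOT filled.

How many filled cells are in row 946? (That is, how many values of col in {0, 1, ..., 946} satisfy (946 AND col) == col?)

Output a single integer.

946 in binary = 1110110010
popcount(946) = number of 1-bits in 1110110010 = 6
A col c satisfies (946 AND c) == c iff every set bit of c is also set in 946; each of the 6 set bits of 946 can independently be on or off in c.
count = 2^6 = 64

Answer: 64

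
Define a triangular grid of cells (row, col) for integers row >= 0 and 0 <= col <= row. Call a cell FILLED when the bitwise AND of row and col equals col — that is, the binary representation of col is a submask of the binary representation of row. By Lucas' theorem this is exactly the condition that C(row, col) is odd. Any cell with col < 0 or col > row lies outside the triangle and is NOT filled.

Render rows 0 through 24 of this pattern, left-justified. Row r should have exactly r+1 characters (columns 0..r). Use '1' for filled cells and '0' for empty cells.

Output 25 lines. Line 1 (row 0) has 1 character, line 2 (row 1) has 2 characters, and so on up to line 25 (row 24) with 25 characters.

r0=0: 1
r1=1: 11
r2=10: 101
r3=11: 1111
r4=100: 10001
r5=101: 110011
r6=110: 1010101
r7=111: 11111111
r8=1000: 100000001
r9=1001: 1100000011
r10=1010: 10100000101
r11=1011: 111100001111
r12=1100: 1000100010001
r13=1101: 11001100110011
r14=1110: 101010101010101
r15=1111: 1111111111111111
r16=10000: 10000000000000001
r17=10001: 110000000000000011
r18=10010: 1010000000000000101
r19=10011: 11110000000000001111
r20=10100: 100010000000000010001
r21=10101: 1100110000000000110011
r22=10110: 10101010000000001010101
r23=10111: 111111110000000011111111
r24=11000: 1000000010000000100000001

Answer: 1
11
101
1111
10001
110011
1010101
11111111
100000001
1100000011
10100000101
111100001111
1000100010001
11001100110011
101010101010101
1111111111111111
10000000000000001
110000000000000011
1010000000000000101
11110000000000001111
100010000000000010001
1100110000000000110011
10101010000000001010101
111111110000000011111111
1000000010000000100000001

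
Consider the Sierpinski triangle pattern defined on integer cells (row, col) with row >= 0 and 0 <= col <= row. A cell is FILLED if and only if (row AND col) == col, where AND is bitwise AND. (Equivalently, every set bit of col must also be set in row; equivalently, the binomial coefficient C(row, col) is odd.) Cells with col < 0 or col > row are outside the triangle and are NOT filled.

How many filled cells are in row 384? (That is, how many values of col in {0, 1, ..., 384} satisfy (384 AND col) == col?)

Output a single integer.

Answer: 4

Derivation:
384 in binary = 110000000
popcount(384) = number of 1-bits in 110000000 = 2
A col c satisfies (384 AND c) == c iff every set bit of c is also set in 384; each of the 2 set bits of 384 can independently be on or off in c.
count = 2^2 = 4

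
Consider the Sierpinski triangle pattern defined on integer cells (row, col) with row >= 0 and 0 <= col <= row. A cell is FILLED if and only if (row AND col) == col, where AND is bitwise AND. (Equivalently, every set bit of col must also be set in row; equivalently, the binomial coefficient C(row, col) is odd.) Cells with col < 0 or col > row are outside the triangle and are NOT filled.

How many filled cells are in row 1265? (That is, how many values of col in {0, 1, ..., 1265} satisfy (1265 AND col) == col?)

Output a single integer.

1265 in binary = 10011110001
popcount(1265) = number of 1-bits in 10011110001 = 6
A col c satisfies (1265 AND c) == c iff every set bit of c is also set in 1265; each of the 6 set bits of 1265 can independently be on or off in c.
count = 2^6 = 64

Answer: 64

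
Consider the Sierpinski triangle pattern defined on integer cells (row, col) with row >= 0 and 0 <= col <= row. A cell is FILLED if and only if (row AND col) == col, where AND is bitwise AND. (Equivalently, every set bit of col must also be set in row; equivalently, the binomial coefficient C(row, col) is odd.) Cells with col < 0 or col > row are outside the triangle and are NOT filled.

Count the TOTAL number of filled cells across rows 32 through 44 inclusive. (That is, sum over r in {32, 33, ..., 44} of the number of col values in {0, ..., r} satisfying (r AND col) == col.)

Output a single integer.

r32=100000 pc1: +2 =2
r33=100001 pc2: +4 =6
r34=100010 pc2: +4 =10
r35=100011 pc3: +8 =18
r36=100100 pc2: +4 =22
r37=100101 pc3: +8 =30
r38=100110 pc3: +8 =38
r39=100111 pc4: +16 =54
r40=101000 pc2: +4 =58
r41=101001 pc3: +8 =66
r42=101010 pc3: +8 =74
r43=101011 pc4: +16 =90
r44=101100 pc3: +8 =98

Answer: 98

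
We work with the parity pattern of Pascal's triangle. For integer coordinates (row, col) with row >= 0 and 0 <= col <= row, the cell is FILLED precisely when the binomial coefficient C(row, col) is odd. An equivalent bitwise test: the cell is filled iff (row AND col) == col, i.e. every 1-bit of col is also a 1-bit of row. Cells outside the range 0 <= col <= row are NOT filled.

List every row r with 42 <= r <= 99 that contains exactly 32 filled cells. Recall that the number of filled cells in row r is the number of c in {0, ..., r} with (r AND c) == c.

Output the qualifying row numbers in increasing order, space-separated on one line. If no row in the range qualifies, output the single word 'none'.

Row r has 2^popcount(r) filled cells, so we need popcount(r) = log2(32) = 5.
Scan r = 42..99 and keep those with exactly 5 one-bits:
r=42=101010 popcount=3 -> skip
r=43=101011 popcount=4 -> skip
r=44=101100 popcount=3 -> skip
r=45=101101 popcount=4 -> skip
r=46=101110 popcount=4 -> skip
r=47=101111 popcount=5 -> KEEP
r=48=110000 popcount=2 -> skip
r=49=110001 popcount=3 -> skip
r=50=110010 popcount=3 -> skip
r=51=110011 popcount=4 -> skip
r=52=110100 popcount=3 -> skip
r=53=110101 popcount=4 -> skip
r=54=110110 popcount=4 -> skip
r=55=110111 popcount=5 -> KEEP
r=56=111000 popcount=3 -> skip
r=57=111001 popcount=4 -> skip
r=58=111010 popcount=4 -> skip
r=59=111011 popcount=5 -> KEEP
r=60=111100 popcount=4 -> skip
r=61=111101 popcount=5 -> KEEP
r=62=111110 popcount=5 -> KEEP
r=63=111111 popcount=6 -> skip
r=64=1000000 popcount=1 -> skip
r=65=1000001 popcount=2 -> skip
r=66=1000010 popcount=2 -> skip
r=67=1000011 popcount=3 -> skip
r=68=1000100 popcount=2 -> skip
r=69=1000101 popcount=3 -> skip
r=70=1000110 popcount=3 -> skip
r=71=1000111 popcount=4 -> skip
r=72=1001000 popcount=2 -> skip
r=73=1001001 popcount=3 -> skip
r=74=1001010 popcount=3 -> skip
r=75=1001011 popcount=4 -> skip
r=76=1001100 popcount=3 -> skip
r=77=1001101 popcount=4 -> skip
r=78=1001110 popcount=4 -> skip
r=79=1001111 popcount=5 -> KEEP
r=80=1010000 popcount=2 -> skip
r=81=1010001 popcount=3 -> skip
r=82=1010010 popcount=3 -> skip
r=83=1010011 popcount=4 -> skip
r=84=1010100 popcount=3 -> skip
r=85=1010101 popcount=4 -> skip
r=86=1010110 popcount=4 -> skip
r=87=1010111 popcount=5 -> KEEP
r=88=1011000 popcount=3 -> skip
r=89=1011001 popcount=4 -> skip
r=90=1011010 popcount=4 -> skip
r=91=1011011 popcount=5 -> KEEP
r=92=1011100 popcount=4 -> skip
r=93=1011101 popcount=5 -> KEEP
r=94=1011110 popcount=5 -> KEEP
r=95=1011111 popcount=6 -> skip
r=96=1100000 popcount=2 -> skip
r=97=1100001 popcount=3 -> skip
r=98=1100010 popcount=3 -> skip
r=99=1100011 popcount=4 -> skip
Kept rows: 47 55 59 61 62 79 87 91 93 94

Answer: 47 55 59 61 62 79 87 91 93 94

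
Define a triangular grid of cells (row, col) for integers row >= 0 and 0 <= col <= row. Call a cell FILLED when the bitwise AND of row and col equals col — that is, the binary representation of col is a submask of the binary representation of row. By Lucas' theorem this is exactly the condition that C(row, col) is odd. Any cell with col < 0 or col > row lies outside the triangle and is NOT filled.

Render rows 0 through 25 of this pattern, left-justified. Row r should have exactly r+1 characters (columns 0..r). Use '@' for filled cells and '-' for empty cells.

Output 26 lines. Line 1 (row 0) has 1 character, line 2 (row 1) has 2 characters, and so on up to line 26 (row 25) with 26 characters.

Answer: @
@@
@-@
@@@@
@---@
@@--@@
@-@-@-@
@@@@@@@@
@-------@
@@------@@
@-@-----@-@
@@@@----@@@@
@---@---@---@
@@--@@--@@--@@
@-@-@-@-@-@-@-@
@@@@@@@@@@@@@@@@
@---------------@
@@--------------@@
@-@-------------@-@
@@@@------------@@@@
@---@-----------@---@
@@--@@----------@@--@@
@-@-@-@---------@-@-@-@
@@@@@@@@--------@@@@@@@@
@-------@-------@-------@
@@------@@------@@------@@

Derivation:
r0=0: @
r1=1: @@
r2=10: @-@
r3=11: @@@@
r4=100: @---@
r5=101: @@--@@
r6=110: @-@-@-@
r7=111: @@@@@@@@
r8=1000: @-------@
r9=1001: @@------@@
r10=1010: @-@-----@-@
r11=1011: @@@@----@@@@
r12=1100: @---@---@---@
r13=1101: @@--@@--@@--@@
r14=1110: @-@-@-@-@-@-@-@
r15=1111: @@@@@@@@@@@@@@@@
r16=10000: @---------------@
r17=10001: @@--------------@@
r18=10010: @-@-------------@-@
r19=10011: @@@@------------@@@@
r20=10100: @---@-----------@---@
r21=10101: @@--@@----------@@--@@
r22=10110: @-@-@-@---------@-@-@-@
r23=10111: @@@@@@@@--------@@@@@@@@
r24=11000: @-------@-------@-------@
r25=11001: @@------@@------@@------@@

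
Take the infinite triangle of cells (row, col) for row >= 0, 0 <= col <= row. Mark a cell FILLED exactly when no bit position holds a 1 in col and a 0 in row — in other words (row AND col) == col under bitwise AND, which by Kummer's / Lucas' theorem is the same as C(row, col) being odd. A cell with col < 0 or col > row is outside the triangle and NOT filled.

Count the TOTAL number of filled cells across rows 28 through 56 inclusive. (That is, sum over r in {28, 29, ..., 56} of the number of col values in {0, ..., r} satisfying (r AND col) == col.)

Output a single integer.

r28=11100 pc3: +8 =8
r29=11101 pc4: +16 =24
r30=11110 pc4: +16 =40
r31=11111 pc5: +32 =72
r32=100000 pc1: +2 =74
r33=100001 pc2: +4 =78
r34=100010 pc2: +4 =82
r35=100011 pc3: +8 =90
r36=100100 pc2: +4 =94
r37=100101 pc3: +8 =102
r38=100110 pc3: +8 =110
r39=100111 pc4: +16 =126
r40=101000 pc2: +4 =130
r41=101001 pc3: +8 =138
r42=101010 pc3: +8 =146
r43=101011 pc4: +16 =162
r44=101100 pc3: +8 =170
r45=101101 pc4: +16 =186
r46=101110 pc4: +16 =202
r47=101111 pc5: +32 =234
r48=110000 pc2: +4 =238
r49=110001 pc3: +8 =246
r50=110010 pc3: +8 =254
r51=110011 pc4: +16 =270
r52=110100 pc3: +8 =278
r53=110101 pc4: +16 =294
r54=110110 pc4: +16 =310
r55=110111 pc5: +32 =342
r56=111000 pc3: +8 =350

Answer: 350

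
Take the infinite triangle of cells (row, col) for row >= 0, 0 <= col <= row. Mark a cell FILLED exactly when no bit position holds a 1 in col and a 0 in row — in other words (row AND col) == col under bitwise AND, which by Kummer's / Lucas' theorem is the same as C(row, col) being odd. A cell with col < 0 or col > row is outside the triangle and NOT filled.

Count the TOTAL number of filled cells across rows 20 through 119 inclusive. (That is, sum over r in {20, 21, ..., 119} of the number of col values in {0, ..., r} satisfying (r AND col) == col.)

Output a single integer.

r20=10100 pc2: +4 =4
r21=10101 pc3: +8 =12
r22=10110 pc3: +8 =20
r23=10111 pc4: +16 =36
r24=11000 pc2: +4 =40
r25=11001 pc3: +8 =48
r26=11010 pc3: +8 =56
r27=11011 pc4: +16 =72
r28=11100 pc3: +8 =80
r29=11101 pc4: +16 =96
r30=11110 pc4: +16 =112
r31=11111 pc5: +32 =144
r32=100000 pc1: +2 =146
r33=100001 pc2: +4 =150
r34=100010 pc2: +4 =154
r35=100011 pc3: +8 =162
r36=100100 pc2: +4 =166
r37=100101 pc3: +8 =174
r38=100110 pc3: +8 =182
r39=100111 pc4: +16 =198
r40=101000 pc2: +4 =202
r41=101001 pc3: +8 =210
r42=101010 pc3: +8 =218
r43=101011 pc4: +16 =234
r44=101100 pc3: +8 =242
r45=101101 pc4: +16 =258
r46=101110 pc4: +16 =274
r47=101111 pc5: +32 =306
r48=110000 pc2: +4 =310
r49=110001 pc3: +8 =318
r50=110010 pc3: +8 =326
r51=110011 pc4: +16 =342
r52=110100 pc3: +8 =350
r53=110101 pc4: +16 =366
r54=110110 pc4: +16 =382
r55=110111 pc5: +32 =414
r56=111000 pc3: +8 =422
r57=111001 pc4: +16 =438
r58=111010 pc4: +16 =454
r59=111011 pc5: +32 =486
r60=111100 pc4: +16 =502
r61=111101 pc5: +32 =534
r62=111110 pc5: +32 =566
r63=111111 pc6: +64 =630
r64=1000000 pc1: +2 =632
r65=1000001 pc2: +4 =636
r66=1000010 pc2: +4 =640
r67=1000011 pc3: +8 =648
r68=1000100 pc2: +4 =652
r69=1000101 pc3: +8 =660
r70=1000110 pc3: +8 =668
r71=1000111 pc4: +16 =684
r72=1001000 pc2: +4 =688
r73=1001001 pc3: +8 =696
r74=1001010 pc3: +8 =704
r75=1001011 pc4: +16 =720
r76=1001100 pc3: +8 =728
r77=1001101 pc4: +16 =744
r78=1001110 pc4: +16 =760
r79=1001111 pc5: +32 =792
r80=1010000 pc2: +4 =796
r81=1010001 pc3: +8 =804
r82=1010010 pc3: +8 =812
r83=1010011 pc4: +16 =828
r84=1010100 pc3: +8 =836
r85=1010101 pc4: +16 =852
r86=1010110 pc4: +16 =868
r87=1010111 pc5: +32 =900
r88=1011000 pc3: +8 =908
r89=1011001 pc4: +16 =924
r90=1011010 pc4: +16 =940
r91=1011011 pc5: +32 =972
r92=1011100 pc4: +16 =988
r93=1011101 pc5: +32 =1020
r94=1011110 pc5: +32 =1052
r95=1011111 pc6: +64 =1116
r96=1100000 pc2: +4 =1120
r97=1100001 pc3: +8 =1128
r98=1100010 pc3: +8 =1136
r99=1100011 pc4: +16 =1152
r100=1100100 pc3: +8 =1160
r101=1100101 pc4: +16 =1176
r102=1100110 pc4: +16 =1192
r103=1100111 pc5: +32 =1224
r104=1101000 pc3: +8 =1232
r105=1101001 pc4: +16 =1248
r106=1101010 pc4: +16 =1264
r107=1101011 pc5: +32 =1296
r108=1101100 pc4: +16 =1312
r109=1101101 pc5: +32 =1344
r110=1101110 pc5: +32 =1376
r111=1101111 pc6: +64 =1440
r112=1110000 pc3: +8 =1448
r113=1110001 pc4: +16 =1464
r114=1110010 pc4: +16 =1480
r115=1110011 pc5: +32 =1512
r116=1110100 pc4: +16 =1528
r117=1110101 pc5: +32 =1560
r118=1110110 pc5: +32 =1592
r119=1110111 pc6: +64 =1656

Answer: 1656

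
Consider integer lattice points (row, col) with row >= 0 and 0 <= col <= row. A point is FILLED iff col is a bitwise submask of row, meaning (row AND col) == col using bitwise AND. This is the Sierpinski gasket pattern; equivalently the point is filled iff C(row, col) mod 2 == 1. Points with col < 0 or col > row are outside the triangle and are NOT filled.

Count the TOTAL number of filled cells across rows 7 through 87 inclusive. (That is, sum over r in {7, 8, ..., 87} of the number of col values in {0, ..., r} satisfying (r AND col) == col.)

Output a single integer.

Answer: 980

Derivation:
r7=111 pc3: +8 =8
r8=1000 pc1: +2 =10
r9=1001 pc2: +4 =14
r10=1010 pc2: +4 =18
r11=1011 pc3: +8 =26
r12=1100 pc2: +4 =30
r13=1101 pc3: +8 =38
r14=1110 pc3: +8 =46
r15=1111 pc4: +16 =62
r16=10000 pc1: +2 =64
r17=10001 pc2: +4 =68
r18=10010 pc2: +4 =72
r19=10011 pc3: +8 =80
r20=10100 pc2: +4 =84
r21=10101 pc3: +8 =92
r22=10110 pc3: +8 =100
r23=10111 pc4: +16 =116
r24=11000 pc2: +4 =120
r25=11001 pc3: +8 =128
r26=11010 pc3: +8 =136
r27=11011 pc4: +16 =152
r28=11100 pc3: +8 =160
r29=11101 pc4: +16 =176
r30=11110 pc4: +16 =192
r31=11111 pc5: +32 =224
r32=100000 pc1: +2 =226
r33=100001 pc2: +4 =230
r34=100010 pc2: +4 =234
r35=100011 pc3: +8 =242
r36=100100 pc2: +4 =246
r37=100101 pc3: +8 =254
r38=100110 pc3: +8 =262
r39=100111 pc4: +16 =278
r40=101000 pc2: +4 =282
r41=101001 pc3: +8 =290
r42=101010 pc3: +8 =298
r43=101011 pc4: +16 =314
r44=101100 pc3: +8 =322
r45=101101 pc4: +16 =338
r46=101110 pc4: +16 =354
r47=101111 pc5: +32 =386
r48=110000 pc2: +4 =390
r49=110001 pc3: +8 =398
r50=110010 pc3: +8 =406
r51=110011 pc4: +16 =422
r52=110100 pc3: +8 =430
r53=110101 pc4: +16 =446
r54=110110 pc4: +16 =462
r55=110111 pc5: +32 =494
r56=111000 pc3: +8 =502
r57=111001 pc4: +16 =518
r58=111010 pc4: +16 =534
r59=111011 pc5: +32 =566
r60=111100 pc4: +16 =582
r61=111101 pc5: +32 =614
r62=111110 pc5: +32 =646
r63=111111 pc6: +64 =710
r64=1000000 pc1: +2 =712
r65=1000001 pc2: +4 =716
r66=1000010 pc2: +4 =720
r67=1000011 pc3: +8 =728
r68=1000100 pc2: +4 =732
r69=1000101 pc3: +8 =740
r70=1000110 pc3: +8 =748
r71=1000111 pc4: +16 =764
r72=1001000 pc2: +4 =768
r73=1001001 pc3: +8 =776
r74=1001010 pc3: +8 =784
r75=1001011 pc4: +16 =800
r76=1001100 pc3: +8 =808
r77=1001101 pc4: +16 =824
r78=1001110 pc4: +16 =840
r79=1001111 pc5: +32 =872
r80=1010000 pc2: +4 =876
r81=1010001 pc3: +8 =884
r82=1010010 pc3: +8 =892
r83=1010011 pc4: +16 =908
r84=1010100 pc3: +8 =916
r85=1010101 pc4: +16 =932
r86=1010110 pc4: +16 =948
r87=1010111 pc5: +32 =980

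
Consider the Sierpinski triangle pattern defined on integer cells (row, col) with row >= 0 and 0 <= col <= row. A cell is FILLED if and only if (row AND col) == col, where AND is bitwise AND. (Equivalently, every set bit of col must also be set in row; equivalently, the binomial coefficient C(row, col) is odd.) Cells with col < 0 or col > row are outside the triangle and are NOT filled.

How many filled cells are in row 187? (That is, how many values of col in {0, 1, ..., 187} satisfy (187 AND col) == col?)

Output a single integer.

Answer: 64

Derivation:
187 in binary = 10111011
popcount(187) = number of 1-bits in 10111011 = 6
A col c satisfies (187 AND c) == c iff every set bit of c is also set in 187; each of the 6 set bits of 187 can independently be on or off in c.
count = 2^6 = 64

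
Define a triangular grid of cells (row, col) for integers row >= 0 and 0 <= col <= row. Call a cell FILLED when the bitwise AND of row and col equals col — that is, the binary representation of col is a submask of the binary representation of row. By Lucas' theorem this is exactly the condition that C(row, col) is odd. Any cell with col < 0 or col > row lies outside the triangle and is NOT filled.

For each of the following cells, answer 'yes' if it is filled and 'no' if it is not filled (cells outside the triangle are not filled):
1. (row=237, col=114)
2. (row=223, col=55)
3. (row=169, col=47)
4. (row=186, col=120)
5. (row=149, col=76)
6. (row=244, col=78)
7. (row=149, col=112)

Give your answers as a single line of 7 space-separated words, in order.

(237,114): row=0b11101101, col=0b1110010, row AND col = 0b1100000 = 96; 96 != 114 -> empty
(223,55): row=0b11011111, col=0b110111, row AND col = 0b10111 = 23; 23 != 55 -> empty
(169,47): row=0b10101001, col=0b101111, row AND col = 0b101001 = 41; 41 != 47 -> empty
(186,120): row=0b10111010, col=0b1111000, row AND col = 0b111000 = 56; 56 != 120 -> empty
(149,76): row=0b10010101, col=0b1001100, row AND col = 0b100 = 4; 4 != 76 -> empty
(244,78): row=0b11110100, col=0b1001110, row AND col = 0b1000100 = 68; 68 != 78 -> empty
(149,112): row=0b10010101, col=0b1110000, row AND col = 0b10000 = 16; 16 != 112 -> empty

Answer: no no no no no no no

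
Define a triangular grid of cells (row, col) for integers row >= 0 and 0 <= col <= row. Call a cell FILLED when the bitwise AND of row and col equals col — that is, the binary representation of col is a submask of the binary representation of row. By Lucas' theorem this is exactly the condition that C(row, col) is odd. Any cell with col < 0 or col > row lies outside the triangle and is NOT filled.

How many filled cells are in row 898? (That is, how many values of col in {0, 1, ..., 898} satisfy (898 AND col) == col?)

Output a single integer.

898 in binary = 1110000010
popcount(898) = number of 1-bits in 1110000010 = 4
A col c satisfies (898 AND c) == c iff every set bit of c is also set in 898; each of the 4 set bits of 898 can independently be on or off in c.
count = 2^4 = 16

Answer: 16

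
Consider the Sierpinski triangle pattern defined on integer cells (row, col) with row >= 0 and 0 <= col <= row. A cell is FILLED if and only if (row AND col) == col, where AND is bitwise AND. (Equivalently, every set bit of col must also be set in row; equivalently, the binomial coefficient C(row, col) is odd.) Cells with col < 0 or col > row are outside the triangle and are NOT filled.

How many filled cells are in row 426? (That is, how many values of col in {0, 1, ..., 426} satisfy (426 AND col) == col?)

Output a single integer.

Answer: 32

Derivation:
426 in binary = 110101010
popcount(426) = number of 1-bits in 110101010 = 5
A col c satisfies (426 AND c) == c iff every set bit of c is also set in 426; each of the 5 set bits of 426 can independently be on or off in c.
count = 2^5 = 32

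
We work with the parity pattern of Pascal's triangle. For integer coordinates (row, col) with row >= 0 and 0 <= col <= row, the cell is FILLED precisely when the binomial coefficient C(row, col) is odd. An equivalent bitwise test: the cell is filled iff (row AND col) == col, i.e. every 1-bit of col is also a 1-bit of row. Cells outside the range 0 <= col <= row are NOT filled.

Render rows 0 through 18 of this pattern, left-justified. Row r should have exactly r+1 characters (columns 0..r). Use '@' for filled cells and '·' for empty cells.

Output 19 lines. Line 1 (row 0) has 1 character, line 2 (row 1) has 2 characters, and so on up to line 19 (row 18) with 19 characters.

r0=0: @
r1=1: @@
r2=10: @·@
r3=11: @@@@
r4=100: @···@
r5=101: @@··@@
r6=110: @·@·@·@
r7=111: @@@@@@@@
r8=1000: @·······@
r9=1001: @@······@@
r10=1010: @·@·····@·@
r11=1011: @@@@····@@@@
r12=1100: @···@···@···@
r13=1101: @@··@@··@@··@@
r14=1110: @·@·@·@·@·@·@·@
r15=1111: @@@@@@@@@@@@@@@@
r16=10000: @···············@
r17=10001: @@··············@@
r18=10010: @·@·············@·@

Answer: @
@@
@·@
@@@@
@···@
@@··@@
@·@·@·@
@@@@@@@@
@·······@
@@······@@
@·@·····@·@
@@@@····@@@@
@···@···@···@
@@··@@··@@··@@
@·@·@·@·@·@·@·@
@@@@@@@@@@@@@@@@
@···············@
@@··············@@
@·@·············@·@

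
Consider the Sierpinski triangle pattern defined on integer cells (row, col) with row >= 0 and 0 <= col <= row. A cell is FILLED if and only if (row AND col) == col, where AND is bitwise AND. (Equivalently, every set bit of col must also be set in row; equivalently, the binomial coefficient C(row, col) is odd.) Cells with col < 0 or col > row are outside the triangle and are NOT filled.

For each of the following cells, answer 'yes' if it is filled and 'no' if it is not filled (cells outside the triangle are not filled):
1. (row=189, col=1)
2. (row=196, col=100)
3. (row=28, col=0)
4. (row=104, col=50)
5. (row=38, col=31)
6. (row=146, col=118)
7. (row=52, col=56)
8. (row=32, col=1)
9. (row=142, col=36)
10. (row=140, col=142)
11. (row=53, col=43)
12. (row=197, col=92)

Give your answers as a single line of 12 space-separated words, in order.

Answer: yes no yes no no no no no no no no no

Derivation:
(189,1): row=0b10111101, col=0b1, row AND col = 0b1 = 1; 1 == 1 -> filled
(196,100): row=0b11000100, col=0b1100100, row AND col = 0b1000100 = 68; 68 != 100 -> empty
(28,0): row=0b11100, col=0b0, row AND col = 0b0 = 0; 0 == 0 -> filled
(104,50): row=0b1101000, col=0b110010, row AND col = 0b100000 = 32; 32 != 50 -> empty
(38,31): row=0b100110, col=0b11111, row AND col = 0b110 = 6; 6 != 31 -> empty
(146,118): row=0b10010010, col=0b1110110, row AND col = 0b10010 = 18; 18 != 118 -> empty
(52,56): col outside [0, 52] -> not filled
(32,1): row=0b100000, col=0b1, row AND col = 0b0 = 0; 0 != 1 -> empty
(142,36): row=0b10001110, col=0b100100, row AND col = 0b100 = 4; 4 != 36 -> empty
(140,142): col outside [0, 140] -> not filled
(53,43): row=0b110101, col=0b101011, row AND col = 0b100001 = 33; 33 != 43 -> empty
(197,92): row=0b11000101, col=0b1011100, row AND col = 0b1000100 = 68; 68 != 92 -> empty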